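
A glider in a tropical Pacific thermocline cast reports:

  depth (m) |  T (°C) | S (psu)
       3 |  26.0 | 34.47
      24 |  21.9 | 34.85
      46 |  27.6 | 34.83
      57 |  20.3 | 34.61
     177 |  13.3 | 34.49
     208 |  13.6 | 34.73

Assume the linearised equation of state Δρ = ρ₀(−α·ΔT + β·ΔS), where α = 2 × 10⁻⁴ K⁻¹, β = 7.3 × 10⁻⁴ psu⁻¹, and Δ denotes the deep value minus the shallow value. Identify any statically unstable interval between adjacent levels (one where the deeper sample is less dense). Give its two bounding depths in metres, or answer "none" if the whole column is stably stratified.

Evaluate Δρ/ρ₀ = −αΔT + βΔS across each adjacent pair:
  3–24 m: −αΔT+βΔS = −(2 × 10⁻⁴)(-4.1)+(7.3 × 10⁻⁴)(+0.38) = 1.1 × 10⁻³ → stable
  24–46 m: −αΔT+βΔS = −(2 × 10⁻⁴)(+5.7)+(7.3 × 10⁻⁴)(-0.02) = -1.2 × 10⁻³ → UNSTABLE
  46–57 m: −αΔT+βΔS = −(2 × 10⁻⁴)(-7.3)+(7.3 × 10⁻⁴)(-0.22) = 1.3 × 10⁻³ → stable
  57–177 m: −αΔT+βΔS = −(2 × 10⁻⁴)(-7.0)+(7.3 × 10⁻⁴)(-0.12) = 1.3 × 10⁻³ → stable
  177–208 m: −αΔT+βΔS = −(2 × 10⁻⁴)(+0.3)+(7.3 × 10⁻⁴)(+0.24) = 1.2 × 10⁻⁴ → stable
The 24–46 m interval has Δρ < 0: lighter water underlies denser water.

24–46 m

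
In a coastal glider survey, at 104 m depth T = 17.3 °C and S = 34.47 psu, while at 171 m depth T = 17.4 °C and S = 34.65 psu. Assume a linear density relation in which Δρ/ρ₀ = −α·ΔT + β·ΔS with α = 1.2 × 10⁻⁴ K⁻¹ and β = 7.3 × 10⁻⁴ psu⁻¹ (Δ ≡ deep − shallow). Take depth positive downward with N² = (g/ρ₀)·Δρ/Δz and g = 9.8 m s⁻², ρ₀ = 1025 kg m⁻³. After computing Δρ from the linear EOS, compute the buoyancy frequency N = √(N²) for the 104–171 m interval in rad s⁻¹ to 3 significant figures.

ΔT = +0.1 K, ΔS = +0.18 psu (deep − shallow).
Δρ/ρ₀ = −αΔT + βΔS = -1.20 × 10⁻⁵ + 1.314 × 10⁻⁴ = 1.194 × 10⁻⁴, so Δρ ≈ 0.1224 kg m⁻³.
N² = (g/ρ₀)·Δρ/Δz = g·(Δρ/ρ₀)/Δz = 9.8 × 1.194 × 10⁻⁴ / 67 = 1.7464 × 10⁻⁵ s⁻².
N = √(1.7464 × 10⁻⁵) = 4.1790 × 10⁻³ rad s⁻¹ ≈ 4.18 × 10⁻³ rad s⁻¹.

4.18 × 10⁻³ rad s⁻¹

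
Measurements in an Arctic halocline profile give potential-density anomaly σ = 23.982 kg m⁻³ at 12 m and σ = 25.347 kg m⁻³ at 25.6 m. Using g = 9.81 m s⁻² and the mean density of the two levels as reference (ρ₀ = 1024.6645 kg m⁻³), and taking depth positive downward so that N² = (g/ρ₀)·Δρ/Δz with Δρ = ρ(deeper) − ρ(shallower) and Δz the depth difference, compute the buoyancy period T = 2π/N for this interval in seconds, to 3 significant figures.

Δρ = 1025.347 − 1023.982 = 1.365 kg m⁻³ over Δz = 25.6 − 12 = 13.6 m.
N² = (9.81/1024.6645) × (1.365/13.6) = 9.6091 × 10⁻⁴ s⁻².
N = √(9.6091 × 10⁻⁴) = 0.030999 rad s⁻¹, so T = 2π/N = 202.69 s ≈ 203 s.

203 s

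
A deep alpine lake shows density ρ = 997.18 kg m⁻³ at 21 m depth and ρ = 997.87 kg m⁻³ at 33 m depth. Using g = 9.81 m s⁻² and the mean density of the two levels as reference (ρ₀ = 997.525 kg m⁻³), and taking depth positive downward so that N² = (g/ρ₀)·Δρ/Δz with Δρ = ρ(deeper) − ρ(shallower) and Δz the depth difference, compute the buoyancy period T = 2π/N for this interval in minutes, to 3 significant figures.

Δρ = 997.87 − 997.18 = 0.69 kg m⁻³ over Δz = 33 − 21 = 12 m.
N² = (9.81/997.525) × (0.69/12) = 5.6547 × 10⁻⁴ s⁻².
N = √(5.6547 × 10⁻⁴) = 0.023780 rad s⁻¹, so T = 2π/N = 264.22 s = 4.4037 min ≈ 4.40 min.

4.40 min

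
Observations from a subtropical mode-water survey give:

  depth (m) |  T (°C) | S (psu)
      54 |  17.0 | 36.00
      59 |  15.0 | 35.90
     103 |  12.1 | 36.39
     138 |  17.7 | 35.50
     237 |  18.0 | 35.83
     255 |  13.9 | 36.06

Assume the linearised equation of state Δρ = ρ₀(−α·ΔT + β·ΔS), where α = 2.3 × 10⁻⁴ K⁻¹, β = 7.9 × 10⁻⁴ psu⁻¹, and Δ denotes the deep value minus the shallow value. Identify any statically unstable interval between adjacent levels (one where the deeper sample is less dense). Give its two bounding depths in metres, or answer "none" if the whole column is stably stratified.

Evaluate Δρ/ρ₀ = −αΔT + βΔS across each adjacent pair:
  54–59 m: −αΔT+βΔS = −(2.3 × 10⁻⁴)(-2.0)+(7.9 × 10⁻⁴)(-0.10) = 3.8 × 10⁻⁴ → stable
  59–103 m: −αΔT+βΔS = −(2.3 × 10⁻⁴)(-2.9)+(7.9 × 10⁻⁴)(+0.49) = 1.1 × 10⁻³ → stable
  103–138 m: −αΔT+βΔS = −(2.3 × 10⁻⁴)(+5.6)+(7.9 × 10⁻⁴)(-0.89) = -2.0 × 10⁻³ → UNSTABLE
  138–237 m: −αΔT+βΔS = −(2.3 × 10⁻⁴)(+0.3)+(7.9 × 10⁻⁴)(+0.33) = 1.9 × 10⁻⁴ → stable
  237–255 m: −αΔT+βΔS = −(2.3 × 10⁻⁴)(-4.1)+(7.9 × 10⁻⁴)(+0.23) = 1.1 × 10⁻³ → stable
The 103–138 m interval has Δρ < 0: lighter water underlies denser water.

103–138 m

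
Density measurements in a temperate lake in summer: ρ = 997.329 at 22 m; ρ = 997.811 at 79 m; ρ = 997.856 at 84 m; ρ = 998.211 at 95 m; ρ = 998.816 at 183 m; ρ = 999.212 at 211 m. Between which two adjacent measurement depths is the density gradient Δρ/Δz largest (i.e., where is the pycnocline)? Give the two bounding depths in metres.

84–95 m

Compute the density gradient over each adjacent pair:
  22–79 m: Δρ/Δz = 0.482/57 = 8.5 × 10⁻³ kg m⁻⁴
  79–84 m: Δρ/Δz = 0.045/5 = 9.0 × 10⁻³ kg m⁻⁴
  84–95 m: Δρ/Δz = 0.355/11 = 0.032 kg m⁻⁴
  95–183 m: Δρ/Δz = 0.605/88 = 6.9 × 10⁻³ kg m⁻⁴
  183–211 m: Δρ/Δz = 0.396/28 = 0.014 kg m⁻⁴
The largest gradient is in the 84–95 m interval — the pycnocline.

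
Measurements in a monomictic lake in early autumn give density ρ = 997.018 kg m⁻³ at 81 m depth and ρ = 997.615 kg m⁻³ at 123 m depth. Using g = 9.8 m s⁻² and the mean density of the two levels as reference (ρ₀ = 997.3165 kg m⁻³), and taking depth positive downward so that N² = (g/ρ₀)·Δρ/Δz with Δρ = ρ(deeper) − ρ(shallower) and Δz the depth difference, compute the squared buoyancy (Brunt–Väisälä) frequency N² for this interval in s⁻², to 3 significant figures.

1.40 × 10⁻⁴ s⁻²

Δρ = 997.615 − 997.018 = 0.597 kg m⁻³ over Δz = 123 − 81 = 42 m.
N² = (9.8/997.3165) × (0.597/42) = 1.3967 × 10⁻⁴ s⁻² ≈ 1.40 × 10⁻⁴ s⁻².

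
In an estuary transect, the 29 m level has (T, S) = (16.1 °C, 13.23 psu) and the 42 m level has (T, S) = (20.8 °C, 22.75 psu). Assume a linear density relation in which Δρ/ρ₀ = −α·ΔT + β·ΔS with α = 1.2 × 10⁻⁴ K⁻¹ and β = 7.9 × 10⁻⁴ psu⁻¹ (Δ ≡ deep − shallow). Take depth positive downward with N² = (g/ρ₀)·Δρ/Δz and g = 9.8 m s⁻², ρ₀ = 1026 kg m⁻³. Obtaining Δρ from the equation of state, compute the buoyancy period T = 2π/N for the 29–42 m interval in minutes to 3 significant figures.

ΔT = +4.7 K, ΔS = +9.52 psu (deep − shallow).
Δρ/ρ₀ = −αΔT + βΔS = -5.64 × 10⁻⁴ + 7.5208 × 10⁻³ = 6.9568 × 10⁻³, so Δρ ≈ 7.138 kg m⁻³.
N² = (g/ρ₀)·Δρ/Δz = g·(Δρ/ρ₀)/Δz = 9.8 × 6.9568 × 10⁻³ / 13 = 5.2444 × 10⁻³ s⁻².
N = √(5.2444 × 10⁻³) = 0.072418 rad s⁻¹ → T = 2π/N = 86.763 s = 1.4461 min ≈ 1.45 min.

1.45 min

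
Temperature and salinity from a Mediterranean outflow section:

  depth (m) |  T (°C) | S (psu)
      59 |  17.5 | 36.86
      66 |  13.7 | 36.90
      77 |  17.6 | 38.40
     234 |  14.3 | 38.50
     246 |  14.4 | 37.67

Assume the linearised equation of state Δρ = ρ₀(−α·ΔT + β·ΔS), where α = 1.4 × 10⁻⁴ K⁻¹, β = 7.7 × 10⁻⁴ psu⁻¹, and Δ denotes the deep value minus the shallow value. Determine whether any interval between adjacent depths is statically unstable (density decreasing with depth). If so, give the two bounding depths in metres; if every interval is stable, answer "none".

Evaluate Δρ/ρ₀ = −αΔT + βΔS across each adjacent pair:
  59–66 m: −αΔT+βΔS = −(1.4 × 10⁻⁴)(-3.8)+(7.7 × 10⁻⁴)(+0.04) = 5.6 × 10⁻⁴ → stable
  66–77 m: −αΔT+βΔS = −(1.4 × 10⁻⁴)(+3.9)+(7.7 × 10⁻⁴)(+1.50) = 6.1 × 10⁻⁴ → stable
  77–234 m: −αΔT+βΔS = −(1.4 × 10⁻⁴)(-3.3)+(7.7 × 10⁻⁴)(+0.10) = 5.4 × 10⁻⁴ → stable
  234–246 m: −αΔT+βΔS = −(1.4 × 10⁻⁴)(+0.1)+(7.7 × 10⁻⁴)(-0.83) = -6.5 × 10⁻⁴ → UNSTABLE
The 234–246 m interval has Δρ < 0: lighter water underlies denser water.

234–246 m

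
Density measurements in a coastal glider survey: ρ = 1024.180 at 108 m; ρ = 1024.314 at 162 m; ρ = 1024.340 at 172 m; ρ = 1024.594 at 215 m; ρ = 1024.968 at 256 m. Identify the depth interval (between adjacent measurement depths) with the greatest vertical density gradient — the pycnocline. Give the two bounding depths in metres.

Compute the density gradient over each adjacent pair:
  108–162 m: Δρ/Δz = 0.134/54 = 2.5 × 10⁻³ kg m⁻⁴
  162–172 m: Δρ/Δz = 0.026/10 = 2.6 × 10⁻³ kg m⁻⁴
  172–215 m: Δρ/Δz = 0.254/43 = 5.9 × 10⁻³ kg m⁻⁴
  215–256 m: Δρ/Δz = 0.374/41 = 9.1 × 10⁻³ kg m⁻⁴
The largest gradient is in the 215–256 m interval — the pycnocline.

215–256 m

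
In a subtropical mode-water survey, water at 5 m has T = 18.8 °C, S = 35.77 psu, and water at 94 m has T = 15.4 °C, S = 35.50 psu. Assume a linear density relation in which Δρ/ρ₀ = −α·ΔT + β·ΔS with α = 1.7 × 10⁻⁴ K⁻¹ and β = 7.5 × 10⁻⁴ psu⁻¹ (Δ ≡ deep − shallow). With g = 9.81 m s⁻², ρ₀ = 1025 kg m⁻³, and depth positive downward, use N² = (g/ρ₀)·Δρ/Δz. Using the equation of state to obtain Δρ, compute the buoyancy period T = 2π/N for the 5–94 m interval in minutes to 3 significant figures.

16.3 min

ΔT = -3.4 K, ΔS = -0.27 psu (deep − shallow).
Δρ/ρ₀ = −αΔT + βΔS = 5.78 × 10⁻⁴ − 2.025 × 10⁻⁴ = 3.755 × 10⁻⁴, so Δρ ≈ 0.3849 kg m⁻³.
N² = (g/ρ₀)·Δρ/Δz = g·(Δρ/ρ₀)/Δz = 9.81 × 3.755 × 10⁻⁴ / 89 = 4.1389 × 10⁻⁵ s⁻².
N = √(4.1389 × 10⁻⁵) = 6.4334 × 10⁻³ rad s⁻¹ → T = 2π/N = 976.65 s = 16.277 min ≈ 16.3 min.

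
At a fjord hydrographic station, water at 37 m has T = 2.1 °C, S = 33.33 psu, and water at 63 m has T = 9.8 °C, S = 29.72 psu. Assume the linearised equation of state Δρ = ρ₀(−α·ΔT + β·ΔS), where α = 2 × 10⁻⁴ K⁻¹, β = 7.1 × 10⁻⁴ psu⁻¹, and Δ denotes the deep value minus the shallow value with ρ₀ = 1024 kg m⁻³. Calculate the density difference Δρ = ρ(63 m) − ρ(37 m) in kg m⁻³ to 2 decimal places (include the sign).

ΔT = +7.7 K, ΔS = -3.61 psu (deep − shallow).
Δρ/ρ₀ = −(2 × 10⁻⁴)(+7.7) + (7.1 × 10⁻⁴)(-3.61) = -4.1031 × 10⁻³.
Δρ = 1024 × (-4.1031 × 10⁻³) = -4.20 kg m⁻³.
Negative Δρ: lighter below, statically unstable.

-4.20 kg m⁻³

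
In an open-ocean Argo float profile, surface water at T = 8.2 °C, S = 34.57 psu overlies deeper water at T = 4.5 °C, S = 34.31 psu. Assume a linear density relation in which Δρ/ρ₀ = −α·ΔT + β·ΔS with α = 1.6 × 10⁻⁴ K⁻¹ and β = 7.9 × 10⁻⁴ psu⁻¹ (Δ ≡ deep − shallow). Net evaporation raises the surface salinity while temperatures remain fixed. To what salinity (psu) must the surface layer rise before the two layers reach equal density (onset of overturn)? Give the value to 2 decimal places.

Neutral buoyancy requires −α(T_deep − T_surf) + β(S_deep − S_surf′) = 0.
S_surf′ = S_deep − (α/β)·ΔT = 34.31 − (1.6 × 10⁻⁴/7.9 × 10⁻⁴)·(-3.7) = 35.0594 psu.
Increase required: 35.0594 − 34.57 = 0.4894 psu.

35.06 psu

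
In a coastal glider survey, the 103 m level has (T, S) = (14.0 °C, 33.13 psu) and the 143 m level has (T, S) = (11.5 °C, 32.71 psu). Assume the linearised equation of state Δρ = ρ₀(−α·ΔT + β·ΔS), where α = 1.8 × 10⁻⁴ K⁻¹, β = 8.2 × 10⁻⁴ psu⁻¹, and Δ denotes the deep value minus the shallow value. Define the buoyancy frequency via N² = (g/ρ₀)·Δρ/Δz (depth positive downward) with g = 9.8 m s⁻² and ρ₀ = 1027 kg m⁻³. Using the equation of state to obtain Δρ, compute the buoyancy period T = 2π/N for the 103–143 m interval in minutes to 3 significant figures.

ΔT = -2.5 K, ΔS = -0.42 psu (deep − shallow).
Δρ/ρ₀ = −αΔT + βΔS = 4.50 × 10⁻⁴ − 3.444 × 10⁻⁴ = 1.056 × 10⁻⁴, so Δρ ≈ 0.1085 kg m⁻³.
N² = (g/ρ₀)·Δρ/Δz = g·(Δρ/ρ₀)/Δz = 9.8 × 1.056 × 10⁻⁴ / 40 = 2.5872 × 10⁻⁵ s⁻².
N = √(2.5872 × 10⁻⁵) = 5.0865 × 10⁻³ rad s⁻¹ → T = 2π/N = 1.2353 × 10³ s = 20.588 min ≈ 20.6 min.

20.6 min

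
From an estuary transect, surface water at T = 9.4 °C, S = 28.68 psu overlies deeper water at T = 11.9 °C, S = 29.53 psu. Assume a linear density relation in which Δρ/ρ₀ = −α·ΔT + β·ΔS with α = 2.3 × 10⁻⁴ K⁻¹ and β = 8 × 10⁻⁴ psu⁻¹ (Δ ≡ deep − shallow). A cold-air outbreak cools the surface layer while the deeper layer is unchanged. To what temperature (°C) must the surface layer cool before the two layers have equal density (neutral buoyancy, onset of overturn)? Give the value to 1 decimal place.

8.9 °C

Neutral buoyancy requires Δρ = 0, i.e. −α(T_deep − T_surf′) + β(S_deep − S_surf) = 0.
T_surf′ = T_deep − (β/α)·ΔS = 11.9 − (8 × 10⁻⁴/2.3 × 10⁻⁴)·(+0.85) = 8.943 °C.
Cooling required: 9.4 − (8.943) = 0.457 °C.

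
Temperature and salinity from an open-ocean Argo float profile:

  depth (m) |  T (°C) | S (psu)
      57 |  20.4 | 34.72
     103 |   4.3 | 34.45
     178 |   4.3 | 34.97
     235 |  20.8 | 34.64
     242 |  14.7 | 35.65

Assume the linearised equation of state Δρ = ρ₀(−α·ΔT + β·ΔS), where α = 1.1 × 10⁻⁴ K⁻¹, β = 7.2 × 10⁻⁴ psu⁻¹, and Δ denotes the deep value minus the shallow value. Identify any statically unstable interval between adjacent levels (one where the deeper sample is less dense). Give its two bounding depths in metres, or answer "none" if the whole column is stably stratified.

178–235 m

Evaluate Δρ/ρ₀ = −αΔT + βΔS across each adjacent pair:
  57–103 m: −αΔT+βΔS = −(1.1 × 10⁻⁴)(-16.1)+(7.2 × 10⁻⁴)(-0.27) = 1.6 × 10⁻³ → stable
  103–178 m: −αΔT+βΔS = −(1.1 × 10⁻⁴)(+0.0)+(7.2 × 10⁻⁴)(+0.52) = 3.7 × 10⁻⁴ → stable
  178–235 m: −αΔT+βΔS = −(1.1 × 10⁻⁴)(+16.5)+(7.2 × 10⁻⁴)(-0.33) = -2.1 × 10⁻³ → UNSTABLE
  235–242 m: −αΔT+βΔS = −(1.1 × 10⁻⁴)(-6.1)+(7.2 × 10⁻⁴)(+1.01) = 1.4 × 10⁻³ → stable
The 178–235 m interval has Δρ < 0: lighter water underlies denser water.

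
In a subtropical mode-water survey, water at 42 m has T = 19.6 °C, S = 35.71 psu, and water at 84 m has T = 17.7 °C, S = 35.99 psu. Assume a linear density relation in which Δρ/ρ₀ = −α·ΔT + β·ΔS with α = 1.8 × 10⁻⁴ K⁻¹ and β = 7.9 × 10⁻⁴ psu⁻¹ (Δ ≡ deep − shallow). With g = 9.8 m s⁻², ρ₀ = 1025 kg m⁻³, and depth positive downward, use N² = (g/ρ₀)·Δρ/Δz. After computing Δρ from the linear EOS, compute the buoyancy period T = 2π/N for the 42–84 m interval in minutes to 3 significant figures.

ΔT = -1.9 K, ΔS = +0.28 psu (deep − shallow).
Δρ/ρ₀ = −αΔT + βΔS = 3.42 × 10⁻⁴ + 2.212 × 10⁻⁴ = 5.632 × 10⁻⁴, so Δρ ≈ 0.5773 kg m⁻³.
N² = (g/ρ₀)·Δρ/Δz = g·(Δρ/ρ₀)/Δz = 9.8 × 5.632 × 10⁻⁴ / 42 = 1.3141 × 10⁻⁴ s⁻².
N = √(1.3141 × 10⁻⁴) = 0.011463 rad s⁻¹ → T = 2π/N = 548.13 s = 9.1355 min ≈ 9.14 min.

9.14 min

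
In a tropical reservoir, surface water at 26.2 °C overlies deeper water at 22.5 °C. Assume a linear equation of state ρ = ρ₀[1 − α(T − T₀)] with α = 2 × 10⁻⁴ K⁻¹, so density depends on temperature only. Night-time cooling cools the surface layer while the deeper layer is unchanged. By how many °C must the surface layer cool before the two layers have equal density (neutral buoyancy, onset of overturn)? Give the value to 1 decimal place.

3.7 °C

With temperature the only control, equal density requires T_surf′ = T_deep.
T_surf′ = 22.5 °C.
Cooling required: 26.2 − 22.5 = 3.7 °C.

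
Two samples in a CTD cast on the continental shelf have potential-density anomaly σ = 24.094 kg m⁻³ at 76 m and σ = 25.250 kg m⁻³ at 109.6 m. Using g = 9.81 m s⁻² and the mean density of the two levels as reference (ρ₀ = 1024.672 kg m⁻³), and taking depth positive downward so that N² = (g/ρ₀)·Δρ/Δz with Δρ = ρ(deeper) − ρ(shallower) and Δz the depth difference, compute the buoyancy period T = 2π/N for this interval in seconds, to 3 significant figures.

346 s

Δρ = 1025.250 − 1024.094 = 1.156 kg m⁻³ over Δz = 109.6 − 76 = 33.6 m.
N² = (9.81/1024.672) × (1.156/33.6) = 3.2938 × 10⁻⁴ s⁻².
N = √(3.2938 × 10⁻⁴) = 0.018149 rad s⁻¹, so T = 2π/N = 346.20 s ≈ 346 s.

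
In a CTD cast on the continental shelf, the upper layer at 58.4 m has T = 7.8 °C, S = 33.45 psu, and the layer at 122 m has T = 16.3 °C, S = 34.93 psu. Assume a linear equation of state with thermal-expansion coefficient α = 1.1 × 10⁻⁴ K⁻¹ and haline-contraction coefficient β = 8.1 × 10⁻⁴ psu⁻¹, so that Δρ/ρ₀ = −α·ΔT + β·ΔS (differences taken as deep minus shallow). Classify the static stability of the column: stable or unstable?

stable

ΔT = 16.3 − 7.8 = +8.5 K and ΔS = 34.93 − 33.45 = +1.48 psu (deep − shallow).
−αΔT = -9.35 × 10⁻⁴; βΔS = 1.1988 × 10⁻³; sum Δρ/ρ₀ = 2.638 × 10⁻⁴.
Δρ/ρ₀ > 0, so Δρ > 0: deeper water is denser → statically stable.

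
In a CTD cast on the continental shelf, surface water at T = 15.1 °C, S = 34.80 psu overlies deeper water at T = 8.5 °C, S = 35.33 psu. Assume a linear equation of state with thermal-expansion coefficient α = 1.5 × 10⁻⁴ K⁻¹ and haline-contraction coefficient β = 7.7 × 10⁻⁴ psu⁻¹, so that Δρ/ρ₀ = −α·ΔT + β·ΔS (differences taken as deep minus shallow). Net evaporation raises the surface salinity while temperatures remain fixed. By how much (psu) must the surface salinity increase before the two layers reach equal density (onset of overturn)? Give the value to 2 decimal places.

1.82 psu

Neutral buoyancy requires −α(T_deep − T_surf) + β(S_deep − S_surf′) = 0.
S_surf′ = S_deep − (α/β)·ΔT = 35.33 − (1.5 × 10⁻⁴/7.7 × 10⁻⁴)·(-6.6) = 36.6157 psu.
Increase required: 36.6157 − 34.80 = 1.8157 psu.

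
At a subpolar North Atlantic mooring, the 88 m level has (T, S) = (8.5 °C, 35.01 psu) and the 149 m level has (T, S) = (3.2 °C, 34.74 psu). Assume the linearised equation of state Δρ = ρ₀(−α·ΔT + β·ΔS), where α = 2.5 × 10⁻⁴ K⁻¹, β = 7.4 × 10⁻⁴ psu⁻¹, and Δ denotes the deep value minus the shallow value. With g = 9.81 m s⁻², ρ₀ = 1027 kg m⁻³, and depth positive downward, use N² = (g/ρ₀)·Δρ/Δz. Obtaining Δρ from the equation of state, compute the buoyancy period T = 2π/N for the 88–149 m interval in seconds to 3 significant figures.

ΔT = -5.3 K, ΔS = -0.27 psu (deep − shallow).
Δρ/ρ₀ = −αΔT + βΔS = 1.325 × 10⁻³ − 1.998 × 10⁻⁴ = 1.1252 × 10⁻³, so Δρ ≈ 1.156 kg m⁻³.
N² = (g/ρ₀)·Δρ/Δz = g·(Δρ/ρ₀)/Δz = 9.81 × 1.1252 × 10⁻³ / 61 = 1.8095 × 10⁻⁴ s⁻².
N = √(1.8095 × 10⁻⁴) = 0.013452 rad s⁻¹ → T = 2π/N = 467.08 s ≈ 467 s.

467 s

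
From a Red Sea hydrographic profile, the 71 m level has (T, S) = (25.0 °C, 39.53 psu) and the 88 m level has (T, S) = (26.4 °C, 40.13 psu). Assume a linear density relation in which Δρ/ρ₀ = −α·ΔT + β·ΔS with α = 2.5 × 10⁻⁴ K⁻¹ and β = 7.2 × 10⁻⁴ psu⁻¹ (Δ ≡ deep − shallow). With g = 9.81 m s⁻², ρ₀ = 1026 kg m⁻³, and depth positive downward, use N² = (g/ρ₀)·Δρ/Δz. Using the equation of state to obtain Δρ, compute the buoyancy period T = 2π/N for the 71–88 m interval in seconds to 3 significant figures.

913 s

ΔT = +1.4 K, ΔS = +0.60 psu (deep − shallow).
Δρ/ρ₀ = −αΔT + βΔS = -3.50 × 10⁻⁴ + 4.32 × 10⁻⁴ = 8.20 × 10⁻⁵, so Δρ ≈ 0.08413 kg m⁻³.
N² = (g/ρ₀)·Δρ/Δz = g·(Δρ/ρ₀)/Δz = 9.81 × 8.20 × 10⁻⁵ / 17 = 4.7319 × 10⁻⁵ s⁻².
N = √(4.7319 × 10⁻⁵) = 6.8789 × 10⁻³ rad s⁻¹ → T = 2π/N = 913.40 s ≈ 913 s.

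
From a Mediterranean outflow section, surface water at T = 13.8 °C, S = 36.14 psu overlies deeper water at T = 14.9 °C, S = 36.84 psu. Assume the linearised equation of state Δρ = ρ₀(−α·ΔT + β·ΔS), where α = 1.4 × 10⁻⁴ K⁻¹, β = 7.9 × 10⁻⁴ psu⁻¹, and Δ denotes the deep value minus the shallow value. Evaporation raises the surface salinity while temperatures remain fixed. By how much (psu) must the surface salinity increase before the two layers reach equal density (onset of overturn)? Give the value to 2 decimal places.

0.51 psu

Neutral buoyancy requires −α(T_deep − T_surf) + β(S_deep − S_surf′) = 0.
S_surf′ = S_deep − (α/β)·ΔT = 36.84 − (1.4 × 10⁻⁴/7.9 × 10⁻⁴)·(+1.1) = 36.6451 psu.
Increase required: 36.6451 − 36.14 = 0.5051 psu.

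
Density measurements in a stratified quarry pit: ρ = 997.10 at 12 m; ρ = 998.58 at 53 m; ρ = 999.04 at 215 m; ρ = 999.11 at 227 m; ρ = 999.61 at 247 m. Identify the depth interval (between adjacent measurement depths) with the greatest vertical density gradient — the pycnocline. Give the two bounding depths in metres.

Compute the density gradient over each adjacent pair:
  12–53 m: Δρ/Δz = 1.48/41 = 0.036 kg m⁻⁴
  53–215 m: Δρ/Δz = 0.46/162 = 2.8 × 10⁻³ kg m⁻⁴
  215–227 m: Δρ/Δz = 0.07/12 = 5.8 × 10⁻³ kg m⁻⁴
  227–247 m: Δρ/Δz = 0.50/20 = 0.025 kg m⁻⁴
The largest gradient is in the 12–53 m interval — the pycnocline.

12–53 m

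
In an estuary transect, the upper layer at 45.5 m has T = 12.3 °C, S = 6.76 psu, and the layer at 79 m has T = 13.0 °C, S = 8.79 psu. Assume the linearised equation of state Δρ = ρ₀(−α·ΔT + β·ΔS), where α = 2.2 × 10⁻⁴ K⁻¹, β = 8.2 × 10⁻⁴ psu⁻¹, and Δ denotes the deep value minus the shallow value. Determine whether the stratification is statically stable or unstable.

ΔT = 13.0 − 12.3 = +0.7 K and ΔS = 8.79 − 6.76 = +2.03 psu (deep − shallow).
−αΔT = -1.54 × 10⁻⁴; βΔS = 1.6646 × 10⁻³; sum Δρ/ρ₀ = 1.5106 × 10⁻³.
Δρ/ρ₀ > 0, so Δρ > 0: deeper water is denser → statically stable.

stable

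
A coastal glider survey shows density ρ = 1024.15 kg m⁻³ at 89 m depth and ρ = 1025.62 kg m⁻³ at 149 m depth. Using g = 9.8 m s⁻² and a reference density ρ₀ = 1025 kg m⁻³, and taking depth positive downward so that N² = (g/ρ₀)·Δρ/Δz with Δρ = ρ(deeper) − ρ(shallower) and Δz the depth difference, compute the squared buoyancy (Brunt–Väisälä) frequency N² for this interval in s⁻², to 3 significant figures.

Δρ = 1025.62 − 1024.15 = 1.47 kg m⁻³ over Δz = 149 − 89 = 60 m.
N² = (9.8/1025) × (1.47/60) = 2.3424 × 10⁻⁴ s⁻² ≈ 2.34 × 10⁻⁴ s⁻².

2.34 × 10⁻⁴ s⁻²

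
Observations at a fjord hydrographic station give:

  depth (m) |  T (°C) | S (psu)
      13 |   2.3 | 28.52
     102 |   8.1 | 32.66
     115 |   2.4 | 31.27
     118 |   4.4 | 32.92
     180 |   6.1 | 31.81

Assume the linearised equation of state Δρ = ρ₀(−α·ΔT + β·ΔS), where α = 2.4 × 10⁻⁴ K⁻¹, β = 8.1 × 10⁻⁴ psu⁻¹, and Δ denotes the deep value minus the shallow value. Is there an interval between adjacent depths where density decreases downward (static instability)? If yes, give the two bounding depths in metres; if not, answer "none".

Evaluate Δρ/ρ₀ = −αΔT + βΔS across each adjacent pair:
  13–102 m: −αΔT+βΔS = −(2.4 × 10⁻⁴)(+5.8)+(8.1 × 10⁻⁴)(+4.14) = 2.0 × 10⁻³ → stable
  102–115 m: −αΔT+βΔS = −(2.4 × 10⁻⁴)(-5.7)+(8.1 × 10⁻⁴)(-1.39) = 2.4 × 10⁻⁴ → stable
  115–118 m: −αΔT+βΔS = −(2.4 × 10⁻⁴)(+2.0)+(8.1 × 10⁻⁴)(+1.65) = 8.6 × 10⁻⁴ → stable
  118–180 m: −αΔT+βΔS = −(2.4 × 10⁻⁴)(+1.7)+(8.1 × 10⁻⁴)(-1.11) = -1.3 × 10⁻³ → UNSTABLE
The 118–180 m interval has Δρ < 0: lighter water underlies denser water.

118–180 m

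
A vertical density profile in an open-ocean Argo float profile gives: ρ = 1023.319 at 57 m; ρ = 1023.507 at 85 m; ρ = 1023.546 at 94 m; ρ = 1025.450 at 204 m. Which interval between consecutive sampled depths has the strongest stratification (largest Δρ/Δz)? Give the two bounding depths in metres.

Compute the density gradient over each adjacent pair:
  57–85 m: Δρ/Δz = 0.188/28 = 6.7 × 10⁻³ kg m⁻⁴
  85–94 m: Δρ/Δz = 0.039/9 = 4.3 × 10⁻³ kg m⁻⁴
  94–204 m: Δρ/Δz = 1.904/110 = 0.017 kg m⁻⁴
The largest gradient is in the 94–204 m interval — the pycnocline.

94–204 m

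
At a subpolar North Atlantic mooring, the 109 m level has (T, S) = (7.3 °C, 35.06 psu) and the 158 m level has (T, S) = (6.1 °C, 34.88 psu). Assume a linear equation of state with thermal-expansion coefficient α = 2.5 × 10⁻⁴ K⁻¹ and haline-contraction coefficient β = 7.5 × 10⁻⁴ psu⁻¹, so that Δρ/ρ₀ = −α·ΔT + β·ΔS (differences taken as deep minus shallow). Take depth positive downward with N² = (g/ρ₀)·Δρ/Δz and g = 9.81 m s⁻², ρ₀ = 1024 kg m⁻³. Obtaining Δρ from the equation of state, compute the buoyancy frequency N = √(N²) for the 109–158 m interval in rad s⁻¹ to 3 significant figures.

ΔT = -1.2 K, ΔS = -0.18 psu (deep − shallow).
Δρ/ρ₀ = −αΔT + βΔS = 3.00 × 10⁻⁴ − 1.35 × 10⁻⁴ = 1.65 × 10⁻⁴, so Δρ ≈ 0.1690 kg m⁻³.
N² = (g/ρ₀)·Δρ/Δz = g·(Δρ/ρ₀)/Δz = 9.81 × 1.65 × 10⁻⁴ / 49 = 3.3034 × 10⁻⁵ s⁻².
N = √(3.3034 × 10⁻⁵) = 5.7475 × 10⁻³ rad s⁻¹ ≈ 5.75 × 10⁻³ rad s⁻¹.

5.75 × 10⁻³ rad s⁻¹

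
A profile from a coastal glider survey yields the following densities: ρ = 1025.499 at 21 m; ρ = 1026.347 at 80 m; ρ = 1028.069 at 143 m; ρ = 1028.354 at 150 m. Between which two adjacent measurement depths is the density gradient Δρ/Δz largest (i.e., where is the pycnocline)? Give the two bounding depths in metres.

Compute the density gradient over each adjacent pair:
  21–80 m: Δρ/Δz = 0.848/59 = 0.014 kg m⁻⁴
  80–143 m: Δρ/Δz = 1.722/63 = 0.027 kg m⁻⁴
  143–150 m: Δρ/Δz = 0.285/7 = 0.041 kg m⁻⁴
The largest gradient is in the 143–150 m interval — the pycnocline.

143–150 m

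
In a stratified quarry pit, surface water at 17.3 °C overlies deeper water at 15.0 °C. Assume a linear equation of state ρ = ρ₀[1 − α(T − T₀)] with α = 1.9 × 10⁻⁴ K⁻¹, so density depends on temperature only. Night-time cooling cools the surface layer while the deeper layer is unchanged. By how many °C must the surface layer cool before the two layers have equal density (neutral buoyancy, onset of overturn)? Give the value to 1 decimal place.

With temperature the only control, equal density requires T_surf′ = T_deep.
T_surf′ = 15.0 °C.
Cooling required: 17.3 − 15.0 = 2.3 °C.

2.3 °C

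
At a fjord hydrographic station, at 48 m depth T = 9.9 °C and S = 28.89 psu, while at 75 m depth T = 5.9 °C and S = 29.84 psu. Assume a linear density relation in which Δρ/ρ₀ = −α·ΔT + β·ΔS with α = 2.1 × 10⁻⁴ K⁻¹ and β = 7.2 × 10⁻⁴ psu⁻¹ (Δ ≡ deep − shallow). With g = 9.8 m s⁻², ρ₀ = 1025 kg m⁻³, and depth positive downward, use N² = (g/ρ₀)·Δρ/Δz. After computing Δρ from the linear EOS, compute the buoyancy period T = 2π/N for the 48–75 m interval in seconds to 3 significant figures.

267 s

ΔT = -4.0 K, ΔS = +0.95 psu (deep − shallow).
Δρ/ρ₀ = −αΔT + βΔS = 8.40 × 10⁻⁴ + 6.84 × 10⁻⁴ = 1.524 × 10⁻³, so Δρ ≈ 1.562 kg m⁻³.
N² = (g/ρ₀)·Δρ/Δz = g·(Δρ/ρ₀)/Δz = 9.8 × 1.524 × 10⁻³ / 27 = 5.5316 × 10⁻⁴ s⁻².
N = √(5.5316 × 10⁻⁴) = 0.023519 rad s⁻¹ → T = 2π/N = 267.15 s ≈ 267 s.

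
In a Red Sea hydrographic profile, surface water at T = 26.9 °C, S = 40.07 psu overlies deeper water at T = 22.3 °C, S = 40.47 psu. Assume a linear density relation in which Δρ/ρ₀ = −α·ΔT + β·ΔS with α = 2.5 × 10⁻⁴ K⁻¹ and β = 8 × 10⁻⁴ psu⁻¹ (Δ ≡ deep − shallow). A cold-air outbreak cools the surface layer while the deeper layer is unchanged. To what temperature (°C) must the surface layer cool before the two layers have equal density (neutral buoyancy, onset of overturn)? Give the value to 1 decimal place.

21.0 °C

Neutral buoyancy requires Δρ = 0, i.e. −α(T_deep − T_surf′) + β(S_deep − S_surf) = 0.
T_surf′ = T_deep − (β/α)·ΔS = 22.3 − (8 × 10⁻⁴/2.5 × 10⁻⁴)·(+0.40) = 21.020 °C.
Cooling required: 26.9 − (21.020) = 5.880 °C.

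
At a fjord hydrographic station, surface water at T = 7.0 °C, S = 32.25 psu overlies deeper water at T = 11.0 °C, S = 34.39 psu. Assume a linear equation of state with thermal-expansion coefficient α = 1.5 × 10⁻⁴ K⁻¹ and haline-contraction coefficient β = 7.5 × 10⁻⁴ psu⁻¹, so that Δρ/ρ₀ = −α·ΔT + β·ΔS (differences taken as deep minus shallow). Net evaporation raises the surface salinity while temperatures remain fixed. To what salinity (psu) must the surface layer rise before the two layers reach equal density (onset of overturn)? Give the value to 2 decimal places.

Neutral buoyancy requires −α(T_deep − T_surf) + β(S_deep − S_surf′) = 0.
S_surf′ = S_deep − (α/β)·ΔT = 34.39 − (1.5 × 10⁻⁴/7.5 × 10⁻⁴)·(+4.0) = 33.5900 psu.
Increase required: 33.5900 − 32.25 = 1.3400 psu.

33.59 psu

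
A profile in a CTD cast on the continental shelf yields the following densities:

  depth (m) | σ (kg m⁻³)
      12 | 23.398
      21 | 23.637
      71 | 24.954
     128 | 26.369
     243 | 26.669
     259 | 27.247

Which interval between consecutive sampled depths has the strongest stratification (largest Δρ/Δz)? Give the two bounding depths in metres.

Compute the density gradient over each adjacent pair:
  12–21 m: Δρ/Δz = 0.239/9 = 0.027 kg m⁻⁴
  21–71 m: Δρ/Δz = 1.317/50 = 0.026 kg m⁻⁴
  71–128 m: Δρ/Δz = 1.415/57 = 0.025 kg m⁻⁴
  128–243 m: Δρ/Δz = 0.300/115 = 2.6 × 10⁻³ kg m⁻⁴
  243–259 m: Δρ/Δz = 0.578/16 = 0.036 kg m⁻⁴
The largest gradient is in the 243–259 m interval — the pycnocline.

243–259 m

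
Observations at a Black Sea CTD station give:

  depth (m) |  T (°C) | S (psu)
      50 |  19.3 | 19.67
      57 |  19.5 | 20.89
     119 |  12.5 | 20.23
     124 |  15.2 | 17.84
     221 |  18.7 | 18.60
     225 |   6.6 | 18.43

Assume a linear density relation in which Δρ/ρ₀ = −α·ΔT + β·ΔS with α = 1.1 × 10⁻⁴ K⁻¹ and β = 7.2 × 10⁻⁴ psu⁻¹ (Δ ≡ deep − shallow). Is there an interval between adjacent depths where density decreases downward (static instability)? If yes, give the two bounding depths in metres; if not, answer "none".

119–124 m

Evaluate Δρ/ρ₀ = −αΔT + βΔS across each adjacent pair:
  50–57 m: −αΔT+βΔS = −(1.1 × 10⁻⁴)(+0.2)+(7.2 × 10⁻⁴)(+1.22) = 8.6 × 10⁻⁴ → stable
  57–119 m: −αΔT+βΔS = −(1.1 × 10⁻⁴)(-7.0)+(7.2 × 10⁻⁴)(-0.66) = 2.9 × 10⁻⁴ → stable
  119–124 m: −αΔT+βΔS = −(1.1 × 10⁻⁴)(+2.7)+(7.2 × 10⁻⁴)(-2.39) = -2.0 × 10⁻³ → UNSTABLE
  124–221 m: −αΔT+βΔS = −(1.1 × 10⁻⁴)(+3.5)+(7.2 × 10⁻⁴)(+0.76) = 1.6 × 10⁻⁴ → stable
  221–225 m: −αΔT+βΔS = −(1.1 × 10⁻⁴)(-12.1)+(7.2 × 10⁻⁴)(-0.17) = 1.2 × 10⁻³ → stable
The 119–124 m interval has Δρ < 0: lighter water underlies denser water.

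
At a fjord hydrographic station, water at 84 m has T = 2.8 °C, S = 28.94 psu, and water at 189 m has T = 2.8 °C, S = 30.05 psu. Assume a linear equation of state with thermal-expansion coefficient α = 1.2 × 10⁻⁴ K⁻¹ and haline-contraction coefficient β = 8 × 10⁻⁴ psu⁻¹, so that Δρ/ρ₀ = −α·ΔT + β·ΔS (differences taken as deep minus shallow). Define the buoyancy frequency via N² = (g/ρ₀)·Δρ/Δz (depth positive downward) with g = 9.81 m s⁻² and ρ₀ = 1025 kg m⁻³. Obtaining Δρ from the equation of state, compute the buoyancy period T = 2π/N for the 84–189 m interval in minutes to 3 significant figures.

11.5 min

ΔT = +0.0 K, ΔS = +1.11 psu (deep − shallow).
Δρ/ρ₀ = −αΔT + βΔS = 0 + 8.88 × 10⁻⁴ = 8.88 × 10⁻⁴, so Δρ ≈ 0.9102 kg m⁻³.
N² = (g/ρ₀)·Δρ/Δz = g·(Δρ/ρ₀)/Δz = 9.81 × 8.88 × 10⁻⁴ / 105 = 8.2965 × 10⁻⁵ s⁻².
N = √(8.2965 × 10⁻⁵) = 9.1085 × 10⁻³ rad s⁻¹ → T = 2π/N = 689.82 s = 11.497 min ≈ 11.5 min.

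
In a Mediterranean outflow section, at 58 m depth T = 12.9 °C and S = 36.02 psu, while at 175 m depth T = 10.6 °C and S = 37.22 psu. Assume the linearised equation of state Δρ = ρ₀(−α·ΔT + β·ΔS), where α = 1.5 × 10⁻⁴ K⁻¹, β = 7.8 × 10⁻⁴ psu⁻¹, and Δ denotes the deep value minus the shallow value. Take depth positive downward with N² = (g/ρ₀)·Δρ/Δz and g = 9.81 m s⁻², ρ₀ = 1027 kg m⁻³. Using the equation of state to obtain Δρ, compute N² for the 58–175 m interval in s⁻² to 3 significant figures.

1.07 × 10⁻⁴ s⁻²

ΔT = -2.3 K, ΔS = +1.20 psu (deep − shallow).
Δρ/ρ₀ = −αΔT + βΔS = 3.45 × 10⁻⁴ + 9.36 × 10⁻⁴ = 1.281 × 10⁻³, so Δρ ≈ 1.316 kg m⁻³.
N² = (g/ρ₀)·Δρ/Δz = g·(Δρ/ρ₀)/Δz = 9.81 × 1.281 × 10⁻³ / 117 = 1.0741 × 10⁻⁴ s⁻² ≈ 1.07 × 10⁻⁴ s⁻².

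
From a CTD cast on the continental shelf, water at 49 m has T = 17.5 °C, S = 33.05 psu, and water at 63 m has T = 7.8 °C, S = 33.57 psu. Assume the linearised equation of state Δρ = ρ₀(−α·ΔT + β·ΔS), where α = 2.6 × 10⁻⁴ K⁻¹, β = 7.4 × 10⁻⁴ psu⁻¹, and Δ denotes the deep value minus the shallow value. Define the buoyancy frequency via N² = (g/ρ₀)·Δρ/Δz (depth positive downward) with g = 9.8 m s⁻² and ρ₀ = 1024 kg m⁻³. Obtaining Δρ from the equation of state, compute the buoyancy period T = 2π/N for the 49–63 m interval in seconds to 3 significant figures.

139 s

ΔT = -9.7 K, ΔS = +0.52 psu (deep − shallow).
Δρ/ρ₀ = −αΔT + βΔS = 2.522 × 10⁻³ + 3.848 × 10⁻⁴ = 2.9068 × 10⁻³, so Δρ ≈ 2.977 kg m⁻³.
N² = (g/ρ₀)·Δρ/Δz = g·(Δρ/ρ₀)/Δz = 9.8 × 2.9068 × 10⁻³ / 14 = 2.0348 × 10⁻³ s⁻².
N = √(2.0348 × 10⁻³) = 0.045109 rad s⁻¹ → T = 2π/N = 139.29 s ≈ 139 s.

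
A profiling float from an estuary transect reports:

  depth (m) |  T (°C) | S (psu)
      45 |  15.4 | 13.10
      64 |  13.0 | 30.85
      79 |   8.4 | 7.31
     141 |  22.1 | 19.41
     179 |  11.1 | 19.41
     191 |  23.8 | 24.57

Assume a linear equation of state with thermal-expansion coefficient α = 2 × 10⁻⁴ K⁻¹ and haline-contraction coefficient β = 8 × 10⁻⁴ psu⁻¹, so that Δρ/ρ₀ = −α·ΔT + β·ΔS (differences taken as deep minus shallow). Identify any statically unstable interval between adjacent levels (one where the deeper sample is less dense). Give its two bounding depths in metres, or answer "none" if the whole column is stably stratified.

64–79 m

Evaluate Δρ/ρ₀ = −αΔT + βΔS across each adjacent pair:
  45–64 m: −αΔT+βΔS = −(2 × 10⁻⁴)(-2.4)+(8 × 10⁻⁴)(+17.75) = 0.015 → stable
  64–79 m: −αΔT+βΔS = −(2 × 10⁻⁴)(-4.6)+(8 × 10⁻⁴)(-23.54) = -0.018 → UNSTABLE
  79–141 m: −αΔT+βΔS = −(2 × 10⁻⁴)(+13.7)+(8 × 10⁻⁴)(+12.10) = 6.9 × 10⁻³ → stable
  141–179 m: −αΔT+βΔS = −(2 × 10⁻⁴)(-11.0)+(8 × 10⁻⁴)(+0.00) = 2.2 × 10⁻³ → stable
  179–191 m: −αΔT+βΔS = −(2 × 10⁻⁴)(+12.7)+(8 × 10⁻⁴)(+5.16) = 1.6 × 10⁻³ → stable
The 64–79 m interval has Δρ < 0: lighter water underlies denser water.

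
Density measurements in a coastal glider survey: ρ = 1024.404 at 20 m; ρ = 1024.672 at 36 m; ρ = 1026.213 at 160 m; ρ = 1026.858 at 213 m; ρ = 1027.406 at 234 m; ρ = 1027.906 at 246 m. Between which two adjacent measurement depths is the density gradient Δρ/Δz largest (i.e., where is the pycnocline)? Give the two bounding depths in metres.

234–246 m

Compute the density gradient over each adjacent pair:
  20–36 m: Δρ/Δz = 0.268/16 = 0.017 kg m⁻⁴
  36–160 m: Δρ/Δz = 1.541/124 = 0.012 kg m⁻⁴
  160–213 m: Δρ/Δz = 0.645/53 = 0.012 kg m⁻⁴
  213–234 m: Δρ/Δz = 0.548/21 = 0.026 kg m⁻⁴
  234–246 m: Δρ/Δz = 0.500/12 = 0.042 kg m⁻⁴
The largest gradient is in the 234–246 m interval — the pycnocline.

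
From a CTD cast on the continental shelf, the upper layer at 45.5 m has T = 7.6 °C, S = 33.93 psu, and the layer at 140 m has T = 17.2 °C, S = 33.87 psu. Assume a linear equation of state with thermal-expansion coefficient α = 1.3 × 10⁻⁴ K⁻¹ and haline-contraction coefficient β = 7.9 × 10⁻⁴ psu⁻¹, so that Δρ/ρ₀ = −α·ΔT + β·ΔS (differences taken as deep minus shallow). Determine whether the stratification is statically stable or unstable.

unstable

ΔT = 17.2 − 7.6 = +9.6 K and ΔS = 33.87 − 33.93 = -0.06 psu (deep − shallow).
−αΔT = -1.248 × 10⁻³; βΔS = -4.74 × 10⁻⁵; sum Δρ/ρ₀ = -1.2954 × 10⁻³.
Δρ/ρ₀ < 0, so Δρ < 0: deeper water is lighter → statically unstable; the column would overturn.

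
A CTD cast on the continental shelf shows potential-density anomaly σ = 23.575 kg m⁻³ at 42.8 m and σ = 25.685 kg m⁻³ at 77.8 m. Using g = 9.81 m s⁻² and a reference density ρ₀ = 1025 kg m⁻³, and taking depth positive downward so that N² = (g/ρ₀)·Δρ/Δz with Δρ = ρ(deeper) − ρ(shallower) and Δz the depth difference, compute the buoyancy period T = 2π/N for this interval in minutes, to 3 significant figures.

Δρ = 1025.685 − 1023.575 = 2.110 kg m⁻³ over Δz = 77.8 − 42.8 = 35 m.
N² = (9.81/1025) × (2.110/35) = 5.7698 × 10⁻⁴ s⁻².
N = √(5.7698 × 10⁻⁴) = 0.024020 rad s⁻¹, so T = 2π/N = 261.58 s = 4.3597 min ≈ 4.36 min.
A positive N² confirms static stability across the interval.

4.36 min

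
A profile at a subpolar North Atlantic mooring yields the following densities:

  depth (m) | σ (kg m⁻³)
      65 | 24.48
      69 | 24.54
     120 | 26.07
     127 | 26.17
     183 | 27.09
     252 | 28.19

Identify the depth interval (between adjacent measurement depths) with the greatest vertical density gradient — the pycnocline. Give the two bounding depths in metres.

69–120 m

Compute the density gradient over each adjacent pair:
  65–69 m: Δρ/Δz = 0.06/4 = 0.015 kg m⁻⁴
  69–120 m: Δρ/Δz = 1.53/51 = 0.030 kg m⁻⁴
  120–127 m: Δρ/Δz = 0.10/7 = 0.014 kg m⁻⁴
  127–183 m: Δρ/Δz = 0.92/56 = 0.016 kg m⁻⁴
  183–252 m: Δρ/Δz = 1.10/69 = 0.016 kg m⁻⁴
The largest gradient is in the 69–120 m interval — the pycnocline.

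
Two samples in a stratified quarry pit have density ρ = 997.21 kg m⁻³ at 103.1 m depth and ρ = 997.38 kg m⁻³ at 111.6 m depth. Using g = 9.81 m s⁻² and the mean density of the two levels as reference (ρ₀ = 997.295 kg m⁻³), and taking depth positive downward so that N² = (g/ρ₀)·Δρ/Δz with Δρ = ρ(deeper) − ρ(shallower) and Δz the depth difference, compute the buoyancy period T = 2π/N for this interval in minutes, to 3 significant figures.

Δρ = 997.38 − 997.21 = 0.17 kg m⁻³ over Δz = 111.6 − 103.1 = 8.5 m.
N² = (9.81/997.295) × (0.17/8.5) = 1.9673 × 10⁻⁴ s⁻².
N = √(1.9673 × 10⁻⁴) = 0.014026 rad s⁻¹, so T = 2π/N = 447.97 s = 7.4662 min ≈ 7.47 min.
N² > 0, so the interval is statically stable.

7.47 min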